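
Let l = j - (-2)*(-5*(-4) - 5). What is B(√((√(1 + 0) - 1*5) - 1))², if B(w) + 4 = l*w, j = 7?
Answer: (4 - 37*I*√5)² ≈ -6829.0 - 661.88*I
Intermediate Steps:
l = 37 (l = 7 - (-2)*(-5*(-4) - 5) = 7 - (-2)*(20 - 5) = 7 - (-2)*15 = 7 - 1*(-30) = 7 + 30 = 37)
B(w) = -4 + 37*w
B(√((√(1 + 0) - 1*5) - 1))² = (-4 + 37*√((√(1 + 0) - 1*5) - 1))² = (-4 + 37*√((√1 - 5) - 1))² = (-4 + 37*√((1 - 5) - 1))² = (-4 + 37*√(-4 - 1))² = (-4 + 37*√(-5))² = (-4 + 37*(I*√5))² = (-4 + 37*I*√5)²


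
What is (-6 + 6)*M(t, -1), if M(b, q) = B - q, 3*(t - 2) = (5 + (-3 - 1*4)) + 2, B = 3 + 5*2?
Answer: 0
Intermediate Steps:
B = 13 (B = 3 + 10 = 13)
t = 2 (t = 2 + ((5 + (-3 - 1*4)) + 2)/3 = 2 + ((5 + (-3 - 4)) + 2)/3 = 2 + ((5 - 7) + 2)/3 = 2 + (-2 + 2)/3 = 2 + (⅓)*0 = 2 + 0 = 2)
M(b, q) = 13 - q
(-6 + 6)*M(t, -1) = (-6 + 6)*(13 - 1*(-1)) = 0*(13 + 1) = 0*14 = 0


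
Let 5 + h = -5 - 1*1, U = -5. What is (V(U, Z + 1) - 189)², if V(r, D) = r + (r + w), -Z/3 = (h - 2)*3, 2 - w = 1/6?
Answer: 1399489/36 ≈ 38875.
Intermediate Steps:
w = 11/6 (w = 2 - 1/6 = 2 - 1*⅙ = 2 - ⅙ = 11/6 ≈ 1.8333)
h = -11 (h = -5 + (-5 - 1*1) = -5 + (-5 - 1) = -5 - 6 = -11)
Z = 117 (Z = -3*(-11 - 2)*3 = -(-39)*3 = -3*(-39) = 117)
V(r, D) = 11/6 + 2*r (V(r, D) = r + (r + 11/6) = r + (11/6 + r) = 11/6 + 2*r)
(V(U, Z + 1) - 189)² = ((11/6 + 2*(-5)) - 189)² = ((11/6 - 10) - 189)² = (-49/6 - 189)² = (-1183/6)² = 1399489/36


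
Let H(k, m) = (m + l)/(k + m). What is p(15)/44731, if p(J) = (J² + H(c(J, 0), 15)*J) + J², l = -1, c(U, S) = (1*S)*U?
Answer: 464/44731 ≈ 0.010373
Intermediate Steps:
c(U, S) = S*U
H(k, m) = (-1 + m)/(k + m) (H(k, m) = (m - 1)/(k + m) = (-1 + m)/(k + m))
p(J) = 2*J² + 14*J/15 (p(J) = (J² + ((-1 + 15)/(0*J + 15))*J) + J² = (J² + (14/(0 + 15))*J) + J² = (J² + (14/15)*J) + J² = (J² + ((1/15)*14)*J) + J² = (J² + 14*J/15) + J² = 2*J² + 14*J/15)
p(15)/44731 = ((2/15)*15*(7 + 15*15))/44731 = ((2/15)*15*(7 + 225))*(1/44731) = ((2/15)*15*232)*(1/44731) = 464*(1/44731) = 464/44731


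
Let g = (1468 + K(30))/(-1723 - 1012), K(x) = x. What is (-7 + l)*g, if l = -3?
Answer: 2996/547 ≈ 5.4771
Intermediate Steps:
g = -1498/2735 (g = (1468 + 30)/(-1723 - 1012) = 1498/(-2735) = 1498*(-1/2735) = -1498/2735 ≈ -0.54772)
(-7 + l)*g = (-7 - 3)*(-1498/2735) = -10*(-1498/2735) = 2996/547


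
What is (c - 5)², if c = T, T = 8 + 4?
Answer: 49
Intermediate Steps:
T = 12
c = 12
(c - 5)² = (12 - 5)² = 7² = 49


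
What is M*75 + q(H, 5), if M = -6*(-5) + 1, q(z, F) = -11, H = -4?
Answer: 2314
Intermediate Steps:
M = 31 (M = 30 + 1 = 31)
M*75 + q(H, 5) = 31*75 - 11 = 2325 - 11 = 2314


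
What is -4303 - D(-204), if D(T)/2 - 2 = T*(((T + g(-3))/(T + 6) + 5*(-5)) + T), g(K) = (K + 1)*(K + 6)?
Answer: -1070369/11 ≈ -97306.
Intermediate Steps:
g(K) = (1 + K)*(6 + K)
D(T) = 4 + 2*T*(-25 + T + (-6 + T)/(6 + T)) (D(T) = 4 + 2*(T*(((T + (6 + (-3)² + 7*(-3)))/(T + 6) + 5*(-5)) + T)) = 4 + 2*(T*(((T + (6 + 9 - 21))/(6 + T) - 25) + T)) = 4 + 2*(T*(((T - 6)/(6 + T) - 25) + T)) = 4 + 2*(T*(((-6 + T)/(6 + T) - 25) + T)) = 4 + 2*(T*((-25 + (-6 + T)/(6 + T)) + T)) = 4 + 2*(T*(-25 + T + (-6 + T)/(6 + T))) = 4 + 2*T*(-25 + T + (-6 + T)/(6 + T)))
-4303 - D(-204) = -4303 - 2*(12 + (-204)³ - 154*(-204) - 18*(-204)²)/(6 - 204) = -4303 - 2*(12 - 8489664 + 31416 - 18*41616)/(-198) = -4303 - 2*(-1)*(12 - 8489664 + 31416 - 749088)/198 = -4303 - 2*(-1)*(-9207324)/198 = -4303 - 1*1023036/11 = -4303 - 1023036/11 = -1070369/11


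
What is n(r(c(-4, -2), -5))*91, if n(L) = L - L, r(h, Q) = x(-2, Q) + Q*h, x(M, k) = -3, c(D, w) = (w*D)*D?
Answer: 0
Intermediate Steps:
c(D, w) = w*D² (c(D, w) = (D*w)*D = w*D²)
r(h, Q) = -3 + Q*h
n(L) = 0
n(r(c(-4, -2), -5))*91 = 0*91 = 0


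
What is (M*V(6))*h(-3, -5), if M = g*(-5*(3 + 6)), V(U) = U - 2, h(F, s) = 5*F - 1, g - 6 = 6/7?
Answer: 138240/7 ≈ 19749.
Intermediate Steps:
g = 48/7 (g = 6 + 6/7 = 48/7 ≈ 6.8571)
h(F, s) = -1 + 5*F
V(U) = -2 + U
M = -2160/7 (M = 48*(-5*(3 + 6))/7 = 48*(-5*9)/7 = (48/7)*(-45) = -2160/7 ≈ -308.57)
(M*V(6))*h(-3, -5) = (-2160*(-2 + 6)/7)*(-1 + 5*(-3)) = (-2160/7*4)*(-1 - 15) = -8640/7*(-16) = 138240/7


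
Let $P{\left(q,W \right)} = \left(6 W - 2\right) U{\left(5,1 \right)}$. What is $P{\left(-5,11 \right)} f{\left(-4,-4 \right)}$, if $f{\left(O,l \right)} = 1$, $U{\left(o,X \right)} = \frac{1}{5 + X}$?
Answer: $\frac{32}{3} \approx 10.667$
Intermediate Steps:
$P{\left(q,W \right)} = - \frac{1}{3} + W$ ($P{\left(q,W \right)} = \frac{6 W - 2}{5 + 1} = \frac{-2 + 6 W}{6} = \left(-2 + 6 W\right) \frac{1}{6} = - \frac{1}{3} + W$)
$P{\left(-5,11 \right)} f{\left(-4,-4 \right)} = \left(- \frac{1}{3} + 11\right) 1 = \frac{32}{3} \cdot 1 = \frac{32}{3}$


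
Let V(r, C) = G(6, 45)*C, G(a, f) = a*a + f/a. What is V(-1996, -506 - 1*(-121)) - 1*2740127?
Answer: -5513749/2 ≈ -2.7569e+6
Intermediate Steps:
G(a, f) = a² + f/a
V(r, C) = 87*C/2 (V(r, C) = ((45 + 6³)/6)*C = ((45 + 216)/6)*C = ((⅙)*261)*C = 87*C/2)
V(-1996, -506 - 1*(-121)) - 1*2740127 = 87*(-506 - 1*(-121))/2 - 1*2740127 = 87*(-506 + 121)/2 - 2740127 = (87/2)*(-385) - 2740127 = -33495/2 - 2740127 = -5513749/2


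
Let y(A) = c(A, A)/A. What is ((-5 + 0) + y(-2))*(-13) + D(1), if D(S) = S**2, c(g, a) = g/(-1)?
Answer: 79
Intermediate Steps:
c(g, a) = -g (c(g, a) = g*(-1) = -g)
y(A) = -1 (y(A) = (-A)/A = -1)
((-5 + 0) + y(-2))*(-13) + D(1) = ((-5 + 0) - 1)*(-13) + 1**2 = (-5 - 1)*(-13) + 1 = -6*(-13) + 1 = 78 + 1 = 79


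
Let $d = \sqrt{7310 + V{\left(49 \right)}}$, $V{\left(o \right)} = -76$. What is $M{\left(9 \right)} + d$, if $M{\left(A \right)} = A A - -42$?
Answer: $123 + \sqrt{7234} \approx 208.05$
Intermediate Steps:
$d = \sqrt{7234}$ ($d = \sqrt{7310 - 76} = \sqrt{7234} \approx 85.053$)
$M{\left(A \right)} = 42 + A^{2}$ ($M{\left(A \right)} = A^{2} + 42 = 42 + A^{2}$)
$M{\left(9 \right)} + d = \left(42 + 9^{2}\right) + \sqrt{7234} = \left(42 + 81\right) + \sqrt{7234} = 123 + \sqrt{7234}$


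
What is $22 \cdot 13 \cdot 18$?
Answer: $5148$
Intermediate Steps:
$22 \cdot 13 \cdot 18 = 286 \cdot 18 = 5148$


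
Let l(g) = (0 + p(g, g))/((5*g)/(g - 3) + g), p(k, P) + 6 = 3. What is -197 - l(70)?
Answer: -330893/1680 ≈ -196.96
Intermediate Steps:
p(k, P) = -3 (p(k, P) = -6 + 3 = -3)
l(g) = -3/(g + 5*g/(-3 + g)) (l(g) = (0 - 3)/((5*g)/(g - 3) + g) = -3/((5*g)/(-3 + g) + g) = -3/(5*g/(-3 + g) + g) = -3/(g + 5*g/(-3 + g)))
-197 - l(70) = -197 - 3*(3 - 1*70)/(70*(2 + 70)) = -197 - 3*(3 - 70)/(70*72) = -197 - 3*(-67)/(70*72) = -197 - 1*(-67/1680) = -197 + 67/1680 = -330893/1680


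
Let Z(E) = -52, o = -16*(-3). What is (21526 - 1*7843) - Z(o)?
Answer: 13735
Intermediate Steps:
o = 48
(21526 - 1*7843) - Z(o) = (21526 - 1*7843) - 1*(-52) = (21526 - 7843) + 52 = 13683 + 52 = 13735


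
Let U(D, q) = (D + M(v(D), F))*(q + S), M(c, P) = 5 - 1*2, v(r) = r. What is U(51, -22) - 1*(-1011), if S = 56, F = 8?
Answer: 2847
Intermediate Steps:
M(c, P) = 3 (M(c, P) = 5 - 2 = 3)
U(D, q) = (3 + D)*(56 + q) (U(D, q) = (D + 3)*(q + 56) = (3 + D)*(56 + q))
U(51, -22) - 1*(-1011) = (168 + 3*(-22) + 56*51 + 51*(-22)) - 1*(-1011) = (168 - 66 + 2856 - 1122) + 1011 = 1836 + 1011 = 2847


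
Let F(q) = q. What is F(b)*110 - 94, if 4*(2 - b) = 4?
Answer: 16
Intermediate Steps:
b = 1 (b = 2 - ¼*4 = 2 - 1 = 1)
F(b)*110 - 94 = 1*110 - 94 = 110 - 94 = 16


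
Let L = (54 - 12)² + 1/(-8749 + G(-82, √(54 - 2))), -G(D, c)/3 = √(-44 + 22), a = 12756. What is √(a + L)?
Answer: √((127035479 + 43560*I*√22)/(8749 + 3*I*√22)) ≈ 120.5 + 0.e-9*I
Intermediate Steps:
G(D, c) = -3*I*√22 (G(D, c) = -3*√(-44 + 22) = -3*I*√22)
L = 1764 + 1/(-8749 - 3*I*√22) (L = (54 - 12)² + 1/(-8749 - 3*I*√22) = 42² + 1/(-8749 - 3*I*√22) = 1764 + 1/(-8749 - 3*I*√22) ≈ 1764.0 + 1.8383e-7*I)
√(a + L) = √(12756 + (135025722287/76545199 + 3*I*√22/76545199)) = √(1111436280731/76545199 + 3*I*√22/76545199)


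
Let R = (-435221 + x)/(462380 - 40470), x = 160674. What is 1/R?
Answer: -421910/274547 ≈ -1.5367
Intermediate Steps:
R = -274547/421910 (R = (-435221 + 160674)/(462380 - 40470) = -274547/421910 ≈ -0.65072)
1/R = 1/(-274547/421910) = -421910/274547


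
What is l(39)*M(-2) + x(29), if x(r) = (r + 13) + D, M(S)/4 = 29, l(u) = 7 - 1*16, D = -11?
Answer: -1013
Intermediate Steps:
l(u) = -9 (l(u) = 7 - 16 = -9)
M(S) = 116 (M(S) = 4*29 = 116)
x(r) = 2 + r (x(r) = (r + 13) - 11 = (13 + r) - 11 = 2 + r)
l(39)*M(-2) + x(29) = -9*116 + (2 + 29) = -1044 + 31 = -1013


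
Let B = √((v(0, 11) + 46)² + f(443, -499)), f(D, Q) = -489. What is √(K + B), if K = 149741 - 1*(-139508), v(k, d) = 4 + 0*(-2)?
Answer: √(289249 + √2011) ≈ 537.86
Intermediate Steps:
v(k, d) = 4 (v(k, d) = 4 + 0 = 4)
K = 289249 (K = 149741 + 139508 = 289249)
B = √2011 (B = √((4 + 46)² - 489) = √(50² - 489) = √(2500 - 489) = √2011 ≈ 44.844)
√(K + B) = √(289249 + √2011)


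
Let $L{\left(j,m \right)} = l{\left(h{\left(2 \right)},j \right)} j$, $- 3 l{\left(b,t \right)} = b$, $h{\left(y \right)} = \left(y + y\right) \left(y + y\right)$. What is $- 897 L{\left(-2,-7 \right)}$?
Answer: $-9568$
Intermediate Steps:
$h{\left(y \right)} = 4 y^{2}$ ($h{\left(y \right)} = 2 y 2 y = 4 y^{2}$)
$l{\left(b,t \right)} = - \frac{b}{3}$
$L{\left(j,m \right)} = - \frac{16 j}{3}$ ($L{\left(j,m \right)} = - \frac{4 \cdot 2^{2}}{3} j = - \frac{4 \cdot 4}{3} j = \left(- \frac{1}{3}\right) 16 j = - \frac{16 j}{3}$)
$- 897 L{\left(-2,-7 \right)} = - 897 \left(\left(- \frac{16}{3}\right) \left(-2\right)\right) = \left(-897\right) \frac{32}{3} = -9568$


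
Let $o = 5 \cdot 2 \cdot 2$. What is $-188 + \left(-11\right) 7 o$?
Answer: $-1728$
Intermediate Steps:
$o = 20$ ($o = 10 \cdot 2 = 20$)
$-188 + \left(-11\right) 7 o = -188 + \left(-11\right) 7 \cdot 20 = -188 - 1540 = -1728$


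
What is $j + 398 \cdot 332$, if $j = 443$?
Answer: $132579$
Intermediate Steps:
$j + 398 \cdot 332 = 443 + 398 \cdot 332 = 443 + 132136 = 132579$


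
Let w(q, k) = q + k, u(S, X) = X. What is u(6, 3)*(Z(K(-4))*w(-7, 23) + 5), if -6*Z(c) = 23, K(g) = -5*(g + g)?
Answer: -169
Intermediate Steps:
K(g) = -10*g
Z(c) = -23/6 (Z(c) = -⅙*23 = -23/6)
w(q, k) = k + q
u(6, 3)*(Z(K(-4))*w(-7, 23) + 5) = 3*(-23*(23 - 7)/6 + 5) = 3*(-23/6*16 + 5) = 3*(-184/3 + 5) = 3*(-169/3) = -169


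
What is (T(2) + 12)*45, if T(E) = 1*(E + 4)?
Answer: 810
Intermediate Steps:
T(E) = 4 + E (T(E) = 1*(4 + E) = 4 + E)
(T(2) + 12)*45 = ((4 + 2) + 12)*45 = (6 + 12)*45 = 18*45 = 810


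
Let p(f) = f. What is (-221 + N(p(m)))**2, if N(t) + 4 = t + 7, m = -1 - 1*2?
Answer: 48841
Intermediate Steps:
m = -3 (m = -1 - 2 = -3)
N(t) = 3 + t (N(t) = -4 + (t + 7) = -4 + (7 + t) = 3 + t)
(-221 + N(p(m)))**2 = (-221 + (3 - 3))**2 = (-221 + 0)**2 = (-221)**2 = 48841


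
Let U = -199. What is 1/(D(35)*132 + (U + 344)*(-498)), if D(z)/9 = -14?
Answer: -1/88842 ≈ -1.1256e-5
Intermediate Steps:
D(z) = -126 (D(z) = 9*(-14) = -126)
1/(D(35)*132 + (U + 344)*(-498)) = 1/(-126*132 + (-199 + 344)*(-498)) = 1/(-16632 + 145*(-498)) = 1/(-16632 - 72210) = 1/(-88842) = -1/88842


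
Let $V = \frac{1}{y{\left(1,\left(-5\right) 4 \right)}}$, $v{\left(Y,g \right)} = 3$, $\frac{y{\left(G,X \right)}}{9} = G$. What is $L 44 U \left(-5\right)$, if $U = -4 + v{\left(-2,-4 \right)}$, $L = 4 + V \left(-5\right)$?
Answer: $\frac{6820}{9} \approx 757.78$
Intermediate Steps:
$y{\left(G,X \right)} = 9 G$
$V = \frac{1}{9}$ ($V = \frac{1}{9 \cdot 1} = \frac{1}{9} \approx 0.11111$)
$L = \frac{31}{9}$ ($L = 4 + \frac{1}{9} \left(-5\right) = 4 - \frac{5}{9} = \frac{31}{9} \approx 3.4444$)
$U = -1$ ($U = -4 + 3 = -1$)
$L 44 U \left(-5\right) = \frac{31}{9} \cdot 44 \left(\left(-1\right) \left(-5\right)\right) = \frac{1364}{9} \cdot 5 = \frac{6820}{9}$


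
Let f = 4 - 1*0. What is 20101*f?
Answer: 80404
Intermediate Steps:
f = 4 (f = 4 + 0 = 4)
20101*f = 20101*4 = 80404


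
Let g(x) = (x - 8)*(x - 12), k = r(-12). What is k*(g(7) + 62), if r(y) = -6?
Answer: -402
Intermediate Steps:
k = -6
g(x) = (-12 + x)*(-8 + x) (g(x) = (-8 + x)*(-12 + x) = (-12 + x)*(-8 + x))
k*(g(7) + 62) = -6*((96 + 7² - 20*7) + 62) = -6*((96 + 49 - 140) + 62) = -6*(5 + 62) = -6*67 = -402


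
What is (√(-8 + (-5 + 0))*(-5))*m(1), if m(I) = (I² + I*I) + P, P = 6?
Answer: -40*I*√13 ≈ -144.22*I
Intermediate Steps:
m(I) = 6 + 2*I² (m(I) = (I² + I*I) + 6 = (I² + I²) + 6 = 2*I² + 6 = 6 + 2*I²)
(√(-8 + (-5 + 0))*(-5))*m(1) = (√(-8 + (-5 + 0))*(-5))*(6 + 2*1²) = (√(-8 - 5)*(-5))*(6 + 2*1) = (√(-13)*(-5))*(6 + 2) = ((I*√13)*(-5))*8 = -5*I*√13*8 = -40*I*√13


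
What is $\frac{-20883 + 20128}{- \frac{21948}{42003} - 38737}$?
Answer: $\frac{10570755}{542364053} \approx 0.01949$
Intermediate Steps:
$\frac{-20883 + 20128}{- \frac{21948}{42003} - 38737} = - \frac{755}{\left(-21948\right) \frac{1}{42003} - 38737} = - \frac{755}{- \frac{7316}{14001} - 38737} = - \frac{755}{- \frac{542364053}{14001}} = \left(-755\right) \left(- \frac{14001}{542364053}\right) = \frac{10570755}{542364053}$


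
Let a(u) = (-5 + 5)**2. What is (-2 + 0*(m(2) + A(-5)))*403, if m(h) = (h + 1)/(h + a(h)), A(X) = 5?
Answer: -806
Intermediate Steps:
a(u) = 0 (a(u) = 0**2 = 0)
m(h) = (1 + h)/h (m(h) = (h + 1)/(h + 0) = (1 + h)/h)
(-2 + 0*(m(2) + A(-5)))*403 = (-2 + 0*((1 + 2)/2 + 5))*403 = (-2 + 0*((1/2)*3 + 5))*403 = (-2 + 0*(3/2 + 5))*403 = (-2 + 0*(13/2))*403 = (-2 + 0)*403 = -2*403 = -806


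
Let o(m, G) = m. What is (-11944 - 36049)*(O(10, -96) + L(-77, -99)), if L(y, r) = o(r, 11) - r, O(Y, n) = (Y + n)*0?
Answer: 0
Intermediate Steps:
O(Y, n) = 0
L(y, r) = 0 (L(y, r) = r - r = 0)
(-11944 - 36049)*(O(10, -96) + L(-77, -99)) = (-11944 - 36049)*(0 + 0) = -47993*0 = 0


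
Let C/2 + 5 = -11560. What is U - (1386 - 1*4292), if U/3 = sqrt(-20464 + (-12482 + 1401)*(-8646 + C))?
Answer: 2906 + 12*sqrt(22005587) ≈ 59198.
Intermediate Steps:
C = -23130 (C = -10 + 2*(-11560) = -10 - 23120 = -23130)
U = 12*sqrt(22005587) (U = 3*sqrt(-20464 + (-12482 + 1401)*(-8646 - 23130)) = 3*sqrt(-20464 - 11081*(-31776)) = 3*sqrt(-20464 + 352109856) = 3*sqrt(352089392) = 3*(4*sqrt(22005587)) = 12*sqrt(22005587) ≈ 56292.)
U - (1386 - 1*4292) = 12*sqrt(22005587) - (1386 - 1*4292) = 12*sqrt(22005587) - (1386 - 4292) = 12*sqrt(22005587) - 1*(-2906) = 12*sqrt(22005587) + 2906 = 2906 + 12*sqrt(22005587)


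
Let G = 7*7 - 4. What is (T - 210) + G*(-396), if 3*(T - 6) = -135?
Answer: -18069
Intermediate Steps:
T = -39 (T = 6 + (⅓)*(-135) = 6 - 45 = -39)
G = 45 (G = 49 - 4 = 45)
(T - 210) + G*(-396) = (-39 - 210) + 45*(-396) = -249 - 17820 = -18069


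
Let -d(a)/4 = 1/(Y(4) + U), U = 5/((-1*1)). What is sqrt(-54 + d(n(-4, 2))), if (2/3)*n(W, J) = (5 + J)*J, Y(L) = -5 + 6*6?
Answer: 8*I*sqrt(143)/13 ≈ 7.3589*I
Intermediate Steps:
Y(L) = 31 (Y(L) = -5 + 36 = 31)
U = -5 (U = 5/(-1) = 5*(-1) = -5)
n(W, J) = 3*J*(5 + J)/2 (n(W, J) = 3*((5 + J)*J)/2 = 3*(J*(5 + J))/2 = 3*J*(5 + J)/2)
d(a) = -2/13 (d(a) = -4/(31 - 5) = -4/26 = -4*1/26 = -2/13)
sqrt(-54 + d(n(-4, 2))) = sqrt(-54 - 2/13) = sqrt(-704/13) = 8*I*sqrt(143)/13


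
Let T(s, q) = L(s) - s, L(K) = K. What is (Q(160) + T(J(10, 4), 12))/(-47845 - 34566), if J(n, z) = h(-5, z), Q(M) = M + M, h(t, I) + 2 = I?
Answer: -320/82411 ≈ -0.0038830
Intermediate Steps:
h(t, I) = -2 + I
Q(M) = 2*M
J(n, z) = -2 + z
T(s, q) = 0 (T(s, q) = s - s = 0)
(Q(160) + T(J(10, 4), 12))/(-47845 - 34566) = (2*160 + 0)/(-47845 - 34566) = (320 + 0)/(-82411) = 320*(-1/82411) = -320/82411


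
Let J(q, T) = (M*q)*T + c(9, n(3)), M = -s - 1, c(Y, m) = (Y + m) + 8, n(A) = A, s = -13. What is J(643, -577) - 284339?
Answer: -4736451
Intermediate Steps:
c(Y, m) = 8 + Y + m
M = 12 (M = -1*(-13) - 1 = 13 - 1 = 12)
J(q, T) = 20 + 12*T*q (J(q, T) = (12*q)*T + (8 + 9 + 3) = 12*T*q + 20 = 20 + 12*T*q)
J(643, -577) - 284339 = (20 + 12*(-577)*643) - 284339 = (20 - 4452132) - 284339 = -4452112 - 284339 = -4736451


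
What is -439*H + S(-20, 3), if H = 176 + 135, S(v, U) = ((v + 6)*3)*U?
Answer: -136655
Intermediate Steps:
S(v, U) = U*(18 + 3*v) (S(v, U) = ((6 + v)*3)*U = (18 + 3*v)*U = U*(18 + 3*v))
H = 311
-439*H + S(-20, 3) = -439*311 + 3*3*(6 - 20) = -136529 + 3*3*(-14) = -136529 - 126 = -136655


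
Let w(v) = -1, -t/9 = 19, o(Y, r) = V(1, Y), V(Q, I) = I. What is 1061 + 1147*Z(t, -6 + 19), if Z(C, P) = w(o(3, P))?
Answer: -86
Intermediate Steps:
o(Y, r) = Y
t = -171 (t = -9*19 = -171)
Z(C, P) = -1
1061 + 1147*Z(t, -6 + 19) = 1061 + 1147*(-1) = 1061 - 1147 = -86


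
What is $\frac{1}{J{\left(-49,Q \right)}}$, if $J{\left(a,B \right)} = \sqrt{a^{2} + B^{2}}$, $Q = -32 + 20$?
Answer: $\frac{\sqrt{2545}}{2545} \approx 0.019822$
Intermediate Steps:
$Q = -12$
$J{\left(a,B \right)} = \sqrt{B^{2} + a^{2}}$
$\frac{1}{J{\left(-49,Q \right)}} = \frac{1}{\sqrt{\left(-12\right)^{2} + \left(-49\right)^{2}}} = \frac{1}{\sqrt{144 + 2401}} = \frac{1}{\sqrt{2545}} = \frac{\sqrt{2545}}{2545}$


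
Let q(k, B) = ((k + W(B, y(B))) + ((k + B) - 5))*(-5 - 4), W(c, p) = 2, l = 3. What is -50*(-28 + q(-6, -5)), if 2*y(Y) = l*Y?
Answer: -7600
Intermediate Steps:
y(Y) = 3*Y/2 (y(Y) = (3*Y)/2 = 3*Y/2)
q(k, B) = 27 - 18*k - 9*B (q(k, B) = ((k + 2) + ((k + B) - 5))*(-5 - 4) = ((2 + k) + ((B + k) - 5))*(-9) = ((2 + k) + (-5 + B + k))*(-9) = (-3 + B + 2*k)*(-9) = 27 - 18*k - 9*B)
-50*(-28 + q(-6, -5)) = -50*(-28 + (27 - 18*(-6) - 9*(-5))) = -50*(-28 + (27 + 108 + 45)) = -50*(-28 + 180) = -50*152 = -7600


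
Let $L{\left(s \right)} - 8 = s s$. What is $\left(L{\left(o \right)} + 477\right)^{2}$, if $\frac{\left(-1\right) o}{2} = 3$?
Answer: $271441$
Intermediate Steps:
$o = -6$ ($o = \left(-2\right) 3 = -6$)
$L{\left(s \right)} = 8 + s^{2}$ ($L{\left(s \right)} = 8 + s s = 8 + s^{2}$)
$\left(L{\left(o \right)} + 477\right)^{2} = \left(\left(8 + \left(-6\right)^{2}\right) + 477\right)^{2} = \left(\left(8 + 36\right) + 477\right)^{2} = \left(44 + 477\right)^{2} = 521^{2} = 271441$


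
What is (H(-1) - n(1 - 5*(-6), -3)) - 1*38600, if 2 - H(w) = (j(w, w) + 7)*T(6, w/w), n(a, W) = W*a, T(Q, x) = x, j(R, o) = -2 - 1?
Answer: -38509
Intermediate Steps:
j(R, o) = -3
H(w) = -2 (H(w) = 2 - (-3 + 7)*w/w = 2 - 4 = -2)
(H(-1) - n(1 - 5*(-6), -3)) - 1*38600 = (-2 - (-3)*(1 - 5*(-6))) - 1*38600 = (-2 - (-3)*(1 + 30)) - 38600 = (-2 - (-3)*31) - 38600 = (-2 - 1*(-93)) - 38600 = (-2 + 93) - 38600 = 91 - 38600 = -38509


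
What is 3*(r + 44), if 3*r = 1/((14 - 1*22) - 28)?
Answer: 4751/36 ≈ 131.97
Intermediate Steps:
r = -1/108 (r = 1/(3*((14 - 1*22) - 28)) = 1/(3*((14 - 22) - 28)) = 1/(3*(-8 - 28)) = (⅓)/(-36) = (⅓)*(-1/36) = -1/108 ≈ -0.0092593)
3*(r + 44) = 3*(-1/108 + 44) = 3*(4751/108) = 4751/36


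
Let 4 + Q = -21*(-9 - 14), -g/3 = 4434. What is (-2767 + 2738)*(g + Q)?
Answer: 371867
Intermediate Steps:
g = -13302 (g = -3*4434 = -13302)
Q = 479 (Q = -4 - 21*(-9 - 14) = -4 - 21*(-23) = -4 + 483 = 479)
(-2767 + 2738)*(g + Q) = (-2767 + 2738)*(-13302 + 479) = -29*(-12823) = 371867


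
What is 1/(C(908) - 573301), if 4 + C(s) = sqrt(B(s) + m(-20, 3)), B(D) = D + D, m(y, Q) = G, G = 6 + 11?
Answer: -573305/328678621192 - sqrt(1833)/328678621192 ≈ -1.7444e-6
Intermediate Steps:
G = 17
m(y, Q) = 17
B(D) = 2*D
C(s) = -4 + sqrt(17 + 2*s) (C(s) = -4 + sqrt(2*s + 17) = -4 + sqrt(17 + 2*s))
1/(C(908) - 573301) = 1/((-4 + sqrt(17 + 2*908)) - 573301) = 1/((-4 + sqrt(17 + 1816)) - 573301) = 1/((-4 + sqrt(1833)) - 573301) = 1/(-573305 + sqrt(1833))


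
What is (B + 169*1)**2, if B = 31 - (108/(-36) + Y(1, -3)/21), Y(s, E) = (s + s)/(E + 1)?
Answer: 18181696/441 ≈ 41228.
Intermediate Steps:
Y(s, E) = 2*s/(1 + E) (Y(s, E) = (2*s)/(1 + E) = 2*s/(1 + E))
B = 715/21 (B = 31 - (108/(-36) + (2*1/(1 - 3))/21) = 31 - (108*(-1/36) + (2*1/(-2))*(1/21)) = 31 - (-3 + (2*1*(-1/2))*(1/21)) = 31 - (-3 - 1*1/21) = 31 - (-3 - 1/21) = 31 - 1*(-64/21) = 31 + 64/21 = 715/21 ≈ 34.048)
(B + 169*1)**2 = (715/21 + 169*1)**2 = (715/21 + 169)**2 = (4264/21)**2 = 18181696/441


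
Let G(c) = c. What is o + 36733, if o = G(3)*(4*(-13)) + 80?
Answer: 36657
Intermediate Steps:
o = -76 (o = 3*(4*(-13)) + 80 = 3*(-52) + 80 = -156 + 80 = -76)
o + 36733 = -76 + 36733 = 36657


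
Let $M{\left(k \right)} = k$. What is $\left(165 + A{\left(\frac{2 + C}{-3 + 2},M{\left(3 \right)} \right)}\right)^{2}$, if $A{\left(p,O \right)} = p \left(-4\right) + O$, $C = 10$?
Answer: $46656$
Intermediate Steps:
$A{\left(p,O \right)} = O - 4 p$ ($A{\left(p,O \right)} = - 4 p + O = O - 4 p$)
$\left(165 + A{\left(\frac{2 + C}{-3 + 2},M{\left(3 \right)} \right)}\right)^{2} = \left(165 - \left(-3 + 4 \frac{2 + 10}{-3 + 2}\right)\right)^{2} = \left(165 - \left(-3 + 4 \frac{12}{-1}\right)\right)^{2} = \left(165 - \left(-3 + 4 \cdot 12 \left(-1\right)\right)\right)^{2} = \left(165 + \left(3 - -48\right)\right)^{2} = \left(165 + \left(3 + 48\right)\right)^{2} = \left(165 + 51\right)^{2} = 216^{2} = 46656$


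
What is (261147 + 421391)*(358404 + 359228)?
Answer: 489811110016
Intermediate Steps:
(261147 + 421391)*(358404 + 359228) = 682538*717632 = 489811110016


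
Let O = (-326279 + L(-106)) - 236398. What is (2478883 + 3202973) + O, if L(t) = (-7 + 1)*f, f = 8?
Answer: 5119131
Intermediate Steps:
L(t) = -48 (L(t) = (-7 + 1)*8 = -6*8 = -48)
O = -562725 (O = (-326279 - 48) - 236398 = -326327 - 236398 = -562725)
(2478883 + 3202973) + O = (2478883 + 3202973) - 562725 = 5681856 - 562725 = 5119131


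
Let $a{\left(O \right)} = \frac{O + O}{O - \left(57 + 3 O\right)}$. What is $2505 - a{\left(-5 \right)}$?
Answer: $\frac{117725}{47} \approx 2504.8$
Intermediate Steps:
$a{\left(O \right)} = \frac{2 O}{-57 - 2 O}$ ($a{\left(O \right)} = \frac{2 O}{O - \left(57 + 3 O\right)} = \frac{2 O}{-57 - 2 O}$)
$2505 - a{\left(-5 \right)} = 2505 - \left(-2\right) \left(-5\right) \frac{1}{57 + 2 \left(-5\right)} = 2505 - \left(-2\right) \left(-5\right) \frac{1}{57 - 10} = 2505 - \left(-2\right) \left(-5\right) \frac{1}{47} = 2505 - \frac{10}{47} = \frac{117725}{47}$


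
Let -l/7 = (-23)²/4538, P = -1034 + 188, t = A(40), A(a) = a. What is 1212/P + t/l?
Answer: -26342326/522123 ≈ -50.452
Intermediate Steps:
t = 40
P = -846
l = -3703/4538 (l = -7*(-23)²/4538 = -3703/4538 ≈ -0.81600)
1212/P + t/l = 1212/(-846) + 40/(-3703/4538) = 1212*(-1/846) + 40*(-4538/3703) = -202/141 - 181520/3703 = -26342326/522123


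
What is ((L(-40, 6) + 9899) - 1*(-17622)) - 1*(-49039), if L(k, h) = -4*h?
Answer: 76536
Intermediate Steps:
((L(-40, 6) + 9899) - 1*(-17622)) - 1*(-49039) = ((-4*6 + 9899) - 1*(-17622)) - 1*(-49039) = ((-24 + 9899) + 17622) + 49039 = (9875 + 17622) + 49039 = 27497 + 49039 = 76536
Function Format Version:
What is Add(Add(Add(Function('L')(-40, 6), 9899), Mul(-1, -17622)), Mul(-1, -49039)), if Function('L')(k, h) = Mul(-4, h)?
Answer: 76536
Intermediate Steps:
Add(Add(Add(Function('L')(-40, 6), 9899), Mul(-1, -17622)), Mul(-1, -49039)) = Add(Add(Add(Mul(-4, 6), 9899), Mul(-1, -17622)), Mul(-1, -49039)) = Add(Add(Add(-24, 9899), 17622), 49039) = Add(Add(9875, 17622), 49039) = Add(27497, 49039) = 76536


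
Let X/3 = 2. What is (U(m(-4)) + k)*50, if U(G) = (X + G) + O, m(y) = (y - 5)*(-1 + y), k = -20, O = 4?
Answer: 1750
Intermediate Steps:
X = 6 (X = 3*2 = 6)
m(y) = (-1 + y)*(-5 + y) (m(y) = (-5 + y)*(-1 + y) = (-1 + y)*(-5 + y))
U(G) = 10 + G (U(G) = (6 + G) + 4 = 10 + G)
(U(m(-4)) + k)*50 = ((10 + (5 + (-4)² - 6*(-4))) - 20)*50 = ((10 + (5 + 16 + 24)) - 20)*50 = ((10 + 45) - 20)*50 = (55 - 20)*50 = 35*50 = 1750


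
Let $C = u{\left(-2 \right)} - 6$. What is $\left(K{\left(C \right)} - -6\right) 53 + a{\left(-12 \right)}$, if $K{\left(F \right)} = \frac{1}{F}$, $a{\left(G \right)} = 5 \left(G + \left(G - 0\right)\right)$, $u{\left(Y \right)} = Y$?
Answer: $\frac{1531}{8} \approx 191.38$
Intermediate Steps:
$a{\left(G \right)} = 10 G$ ($a{\left(G \right)} = 5 \left(G + \left(G + 0\right)\right) = 5 \left(G + G\right) = 5 \cdot 2 G = 10 G$)
$C = -8$ ($C = -2 - 6 = -8$)
$\left(K{\left(C \right)} - -6\right) 53 + a{\left(-12 \right)} = \left(\frac{1}{-8} - -6\right) 53 + 10 \left(-12\right) = \left(- \frac{1}{8} + 6\right) 53 - 120 = \frac{47}{8} \cdot 53 - 120 = \frac{2491}{8} - 120 = \frac{1531}{8}$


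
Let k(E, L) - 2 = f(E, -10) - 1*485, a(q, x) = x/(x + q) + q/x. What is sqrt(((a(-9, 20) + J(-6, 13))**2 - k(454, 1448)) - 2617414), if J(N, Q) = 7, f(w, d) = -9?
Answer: 3*I*sqrt(14072848391)/220 ≈ 1617.7*I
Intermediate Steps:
a(q, x) = q/x + x/(q + x) (a(q, x) = x/(q + x) + q/x = q/x + x/(q + x))
k(E, L) = -492 (k(E, L) = 2 + (-9 - 1*485) = 2 + (-9 - 485) = 2 - 494 = -492)
sqrt(((a(-9, 20) + J(-6, 13))**2 - k(454, 1448)) - 2617414) = sqrt(((((-9)**2 + 20**2 - 9*20)/(20*(-9 + 20)) + 7)**2 - 1*(-492)) - 2617414) = sqrt((((1/20)*(81 + 400 - 180)/11 + 7)**2 + 492) - 2617414) = sqrt((((1/20)*(1/11)*301 + 7)**2 + 492) - 2617414) = sqrt(((301/220 + 7)**2 + 492) - 2617414) = sqrt(((1841/220)**2 + 492) - 2617414) = sqrt((3389281/48400 + 492) - 2617414) = sqrt(27202081/48400 - 2617414) = sqrt(-126655635519/48400) = 3*I*sqrt(14072848391)/220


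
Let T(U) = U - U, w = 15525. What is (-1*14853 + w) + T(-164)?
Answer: 672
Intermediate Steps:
T(U) = 0
(-1*14853 + w) + T(-164) = (-1*14853 + 15525) + 0 = (-14853 + 15525) + 0 = 672 + 0 = 672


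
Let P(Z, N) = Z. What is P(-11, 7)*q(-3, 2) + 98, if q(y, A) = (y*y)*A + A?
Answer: -122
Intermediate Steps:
q(y, A) = A + A*y**2 (q(y, A) = y**2*A + A = A*y**2 + A = A + A*y**2)
P(-11, 7)*q(-3, 2) + 98 = -22*(1 + (-3)**2) + 98 = -22*(1 + 9) + 98 = -22*10 + 98 = -11*20 + 98 = -220 + 98 = -122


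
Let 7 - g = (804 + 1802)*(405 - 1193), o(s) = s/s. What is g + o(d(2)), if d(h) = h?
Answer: 2053536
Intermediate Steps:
o(s) = 1
g = 2053535 (g = 7 - (804 + 1802)*(405 - 1193) = 7 - 2606*(-788) = 7 - 1*(-2053528) = 7 + 2053528 = 2053535)
g + o(d(2)) = 2053535 + 1 = 2053536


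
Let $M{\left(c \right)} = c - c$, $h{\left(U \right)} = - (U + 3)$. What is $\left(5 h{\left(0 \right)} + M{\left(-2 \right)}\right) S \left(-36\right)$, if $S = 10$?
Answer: $5400$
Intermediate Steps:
$h{\left(U \right)} = -3 - U$ ($h{\left(U \right)} = - (3 + U) = -3 - U$)
$M{\left(c \right)} = 0$
$\left(5 h{\left(0 \right)} + M{\left(-2 \right)}\right) S \left(-36\right) = \left(5 \left(-3 - 0\right) + 0\right) 10 \left(-36\right) = \left(5 \left(-3 + 0\right) + 0\right) 10 \left(-36\right) = \left(5 \left(-3\right) + 0\right) 10 \left(-36\right) = \left(-15 + 0\right) 10 \left(-36\right) = \left(-15\right) 10 \left(-36\right) = \left(-150\right) \left(-36\right) = 5400$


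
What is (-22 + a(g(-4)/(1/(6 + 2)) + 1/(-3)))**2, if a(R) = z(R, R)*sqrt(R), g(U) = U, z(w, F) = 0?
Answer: 484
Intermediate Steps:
a(R) = 0 (a(R) = 0*sqrt(R) = 0)
(-22 + a(g(-4)/(1/(6 + 2)) + 1/(-3)))**2 = (-22 + 0)**2 = (-22)**2 = 484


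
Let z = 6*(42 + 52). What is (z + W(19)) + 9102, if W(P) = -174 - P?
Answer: 9473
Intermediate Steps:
z = 564 (z = 6*94 = 564)
(z + W(19)) + 9102 = (564 + (-174 - 1*19)) + 9102 = (564 + (-174 - 19)) + 9102 = (564 - 193) + 9102 = 371 + 9102 = 9473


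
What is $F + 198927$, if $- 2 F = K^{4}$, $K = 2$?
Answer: $198919$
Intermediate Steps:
$F = -8$ ($F = - \frac{2^{4}}{2} = \left(- \frac{1}{2}\right) 16 = -8$)
$F + 198927 = -8 + 198927 = 198919$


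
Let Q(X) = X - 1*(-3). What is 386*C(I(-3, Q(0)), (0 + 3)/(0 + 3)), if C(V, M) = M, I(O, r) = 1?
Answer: 386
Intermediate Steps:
Q(X) = 3 + X (Q(X) = X + 3 = 3 + X)
386*C(I(-3, Q(0)), (0 + 3)/(0 + 3)) = 386*((0 + 3)/(0 + 3)) = 386*(3/3) = 386*(3*(⅓)) = 386*1 = 386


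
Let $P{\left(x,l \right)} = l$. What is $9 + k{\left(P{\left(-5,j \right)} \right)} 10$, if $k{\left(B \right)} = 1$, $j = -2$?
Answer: $19$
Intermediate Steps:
$9 + k{\left(P{\left(-5,j \right)} \right)} 10 = 9 + 1 \cdot 10 = 9 + 10 = 19$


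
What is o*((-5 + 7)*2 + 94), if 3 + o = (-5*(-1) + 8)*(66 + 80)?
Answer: 185710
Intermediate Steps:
o = 1895 (o = -3 + (-5*(-1) + 8)*(66 + 80) = -3 + (5 + 8)*146 = -3 + 13*146 = -3 + 1898 = 1895)
o*((-5 + 7)*2 + 94) = 1895*((-5 + 7)*2 + 94) = 1895*(2*2 + 94) = 1895*(4 + 94) = 1895*98 = 185710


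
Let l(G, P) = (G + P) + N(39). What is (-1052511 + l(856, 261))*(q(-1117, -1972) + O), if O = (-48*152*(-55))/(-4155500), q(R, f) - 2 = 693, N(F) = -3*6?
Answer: -151806608638132/207775 ≈ -7.3063e+8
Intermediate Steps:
N(F) = -18
q(R, f) = 695 (q(R, f) = 2 + 693 = 695)
l(G, P) = -18 + G + P (l(G, P) = (G + P) - 18 = -18 + G + P)
O = -20064/207775 (O = -7296*(-55)*(-1/4155500) = 401280*(-1/4155500) = -20064/207775 ≈ -0.096566)
(-1052511 + l(856, 261))*(q(-1117, -1972) + O) = (-1052511 + (-18 + 856 + 261))*(695 - 20064/207775) = (-1052511 + 1099)*(144383561/207775) = -1051412*144383561/207775 = -151806608638132/207775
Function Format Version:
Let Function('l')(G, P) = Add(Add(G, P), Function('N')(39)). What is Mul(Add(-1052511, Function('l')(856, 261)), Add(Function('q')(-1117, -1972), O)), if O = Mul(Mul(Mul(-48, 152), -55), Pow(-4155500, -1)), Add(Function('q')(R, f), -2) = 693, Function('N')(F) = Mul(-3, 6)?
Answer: Rational(-151806608638132, 207775) ≈ -7.3063e+8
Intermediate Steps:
Function('N')(F) = -18
Function('q')(R, f) = 695 (Function('q')(R, f) = Add(2, 693) = 695)
Function('l')(G, P) = Add(-18, G, P) (Function('l')(G, P) = Add(Add(G, P), -18) = Add(-18, G, P))
O = Rational(-20064, 207775) (O = Mul(Mul(-7296, -55), Rational(-1, 4155500)) = Mul(401280, Rational(-1, 4155500)) = Rational(-20064, 207775) ≈ -0.096566)
Mul(Add(-1052511, Function('l')(856, 261)), Add(Function('q')(-1117, -1972), O)) = Mul(Add(-1052511, Add(-18, 856, 261)), Add(695, Rational(-20064, 207775))) = Mul(Add(-1052511, 1099), Rational(144383561, 207775)) = Mul(-1051412, Rational(144383561, 207775)) = Rational(-151806608638132, 207775)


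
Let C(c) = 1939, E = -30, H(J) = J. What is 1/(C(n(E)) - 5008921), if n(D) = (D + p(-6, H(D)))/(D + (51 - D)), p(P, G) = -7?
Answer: -1/5006982 ≈ -1.9972e-7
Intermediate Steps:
n(D) = -7/51 + D/51 (n(D) = (D - 7)/(D + (51 - D)) = (-7 + D)/51 = (-7 + D)*(1/51) = -7/51 + D/51)
1/(C(n(E)) - 5008921) = 1/(1939 - 5008921) = 1/(-5006982) = -1/5006982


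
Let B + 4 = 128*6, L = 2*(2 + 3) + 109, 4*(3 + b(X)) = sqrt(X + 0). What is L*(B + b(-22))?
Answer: 90559 + 119*I*sqrt(22)/4 ≈ 90559.0 + 139.54*I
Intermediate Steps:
b(X) = -3 + sqrt(X)/4 (b(X) = -3 + sqrt(X + 0)/4 = -3 + sqrt(X)/4)
L = 119 (L = 2*5 + 109 = 10 + 109 = 119)
B = 764 (B = -4 + 128*6 = -4 + 768 = 764)
L*(B + b(-22)) = 119*(764 + (-3 + sqrt(-22)/4)) = 119*(764 + (-3 + (I*sqrt(22))/4)) = 119*(764 + (-3 + I*sqrt(22)/4)) = 119*(761 + I*sqrt(22)/4) = 90559 + 119*I*sqrt(22)/4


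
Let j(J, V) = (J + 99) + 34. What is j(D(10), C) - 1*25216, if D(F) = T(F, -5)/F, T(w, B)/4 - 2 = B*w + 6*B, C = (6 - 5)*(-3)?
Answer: -125571/5 ≈ -25114.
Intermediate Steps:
C = -3 (C = 1*(-3) = -3)
T(w, B) = 8 + 24*B + 4*B*w (T(w, B) = 8 + 4*(B*w + 6*B) = 8 + 4*(6*B + B*w) = 8 + (24*B + 4*B*w) = 8 + 24*B + 4*B*w)
D(F) = (-112 - 20*F)/F (D(F) = (8 + 24*(-5) + 4*(-5)*F)/F = (8 - 120 - 20*F)/F = (-112 - 20*F)/F)
j(J, V) = 133 + J (j(J, V) = (99 + J) + 34 = 133 + J)
j(D(10), C) - 1*25216 = (133 + (-20 - 112/10)) - 1*25216 = (133 + (-20 - 112*⅒)) - 25216 = (133 + (-20 - 56/5)) - 25216 = (133 - 156/5) - 25216 = 509/5 - 25216 = -125571/5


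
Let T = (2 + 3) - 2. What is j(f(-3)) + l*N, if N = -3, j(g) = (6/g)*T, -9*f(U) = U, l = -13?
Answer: 93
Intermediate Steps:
T = 3 (T = 5 - 2 = 3)
f(U) = -U/9
j(g) = 18/g (j(g) = (6/g)*3 = 18/g)
j(f(-3)) + l*N = 18/((-1/9*(-3))) - 13*(-3) = 18/(1/3) + 39 = 18*3 + 39 = 54 + 39 = 93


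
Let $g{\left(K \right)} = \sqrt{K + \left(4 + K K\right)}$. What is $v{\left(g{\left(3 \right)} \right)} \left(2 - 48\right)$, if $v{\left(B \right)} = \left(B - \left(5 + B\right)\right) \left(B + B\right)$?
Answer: $1840$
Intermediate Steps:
$g{\left(K \right)} = \sqrt{4 + K + K^{2}}$ ($g{\left(K \right)} = \sqrt{K + \left(4 + K^{2}\right)} = \sqrt{4 + K + K^{2}}$)
$v{\left(B \right)} = - 10 B$ ($v{\left(B \right)} = - 5 \cdot 2 B = - 10 B$)
$v{\left(g{\left(3 \right)} \right)} \left(2 - 48\right) = - 10 \sqrt{4 + 3 + 3^{2}} \left(2 - 48\right) = - 10 \sqrt{4 + 3 + 9} \left(-46\right) = - 10 \sqrt{16} \left(-46\right) = \left(-10\right) 4 \left(-46\right) = \left(-40\right) \left(-46\right) = 1840$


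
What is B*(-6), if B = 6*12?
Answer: -432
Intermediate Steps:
B = 72
B*(-6) = 72*(-6) = -432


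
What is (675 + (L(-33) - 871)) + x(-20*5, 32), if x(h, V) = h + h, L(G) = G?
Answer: -429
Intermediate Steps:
x(h, V) = 2*h
(675 + (L(-33) - 871)) + x(-20*5, 32) = (675 + (-33 - 871)) + 2*(-20*5) = (675 - 904) + 2*(-100) = -229 - 200 = -429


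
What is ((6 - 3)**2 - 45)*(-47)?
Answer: 1692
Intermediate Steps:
((6 - 3)**2 - 45)*(-47) = (3**2 - 45)*(-47) = (9 - 45)*(-47) = -36*(-47) = 1692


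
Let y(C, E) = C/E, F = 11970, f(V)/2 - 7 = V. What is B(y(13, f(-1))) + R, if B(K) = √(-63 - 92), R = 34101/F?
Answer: 3789/1330 + I*√155 ≈ 2.8489 + 12.45*I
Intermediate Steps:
f(V) = 14 + 2*V
y(C, E) = C/E
R = 3789/1330 (R = 34101/11970 = 34101*(1/11970) = 3789/1330 ≈ 2.8489)
B(K) = I*√155 (B(K) = √(-155) = I*√155)
B(y(13, f(-1))) + R = I*√155 + 3789/1330 = 3789/1330 + I*√155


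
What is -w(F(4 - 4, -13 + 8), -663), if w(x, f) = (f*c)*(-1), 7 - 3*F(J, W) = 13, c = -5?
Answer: 3315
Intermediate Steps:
F(J, W) = -2 (F(J, W) = 7/3 - ⅓*13 = 7/3 - 13/3 = -2)
w(x, f) = 5*f (w(x, f) = (f*(-5))*(-1) = -5*f*(-1) = 5*f)
-w(F(4 - 4, -13 + 8), -663) = -5*(-663) = -1*(-3315) = 3315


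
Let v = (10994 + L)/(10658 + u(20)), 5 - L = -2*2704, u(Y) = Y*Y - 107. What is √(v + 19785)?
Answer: √2372883946842/10951 ≈ 140.66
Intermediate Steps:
u(Y) = -107 + Y² (u(Y) = Y² - 107 = -107 + Y²)
L = 5413 (L = 5 - (-2)*2704 = 5 - 1*(-5408) = 5 + 5408 = 5413)
v = 16407/10951 (v = (10994 + 5413)/(10658 + (-107 + 20²)) = 16407/(10658 + (-107 + 400)) = 16407/(10658 + 293) = 16407/10951 ≈ 1.4982)
√(v + 19785) = √(16407/10951 + 19785) = √(216681942/10951) = √2372883946842/10951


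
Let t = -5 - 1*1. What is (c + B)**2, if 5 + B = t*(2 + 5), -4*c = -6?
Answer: 8281/4 ≈ 2070.3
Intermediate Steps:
c = 3/2 (c = -1/4*(-6) = 3/2 ≈ 1.5000)
t = -6 (t = -5 - 1 = -6)
B = -47 (B = -5 - 6*(2 + 5) = -5 - 6*7 = -5 - 42 = -47)
(c + B)**2 = (3/2 - 47)**2 = (-91/2)**2 = 8281/4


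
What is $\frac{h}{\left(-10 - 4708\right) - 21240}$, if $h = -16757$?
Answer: $\frac{16757}{25958} \approx 0.64554$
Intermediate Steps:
$\frac{h}{\left(-10 - 4708\right) - 21240} = - \frac{16757}{\left(-10 - 4708\right) - 21240} = - \frac{16757}{-4718 - 21240} = - \frac{16757}{-25958} = \left(-16757\right) \left(- \frac{1}{25958}\right) = \frac{16757}{25958}$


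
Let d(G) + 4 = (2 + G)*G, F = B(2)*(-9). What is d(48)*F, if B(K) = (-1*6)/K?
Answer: 64692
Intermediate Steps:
B(K) = -6/K
F = 27 (F = -6/2*(-9) = -6*½*(-9) = -3*(-9) = 27)
d(G) = -4 + G*(2 + G) (d(G) = -4 + (2 + G)*G = -4 + G*(2 + G))
d(48)*F = (-4 + 48² + 2*48)*27 = (-4 + 2304 + 96)*27 = 2396*27 = 64692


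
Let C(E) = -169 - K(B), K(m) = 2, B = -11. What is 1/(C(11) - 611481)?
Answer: -1/611652 ≈ -1.6349e-6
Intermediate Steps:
C(E) = -171 (C(E) = -169 - 1*2 = -169 - 2 = -171)
1/(C(11) - 611481) = 1/(-171 - 611481) = 1/(-611652) = -1/611652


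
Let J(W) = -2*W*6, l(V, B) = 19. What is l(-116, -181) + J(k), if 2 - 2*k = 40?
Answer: 247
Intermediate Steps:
k = -19 (k = 1 - 1/2*40 = 1 - 20 = -19)
J(W) = -12*W
l(-116, -181) + J(k) = 19 - 12*(-19) = 19 + 228 = 247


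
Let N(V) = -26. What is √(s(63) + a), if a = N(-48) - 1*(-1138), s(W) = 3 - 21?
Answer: √1094 ≈ 33.076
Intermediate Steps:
s(W) = -18
a = 1112 (a = -26 - 1*(-1138) = -26 + 1138 = 1112)
√(s(63) + a) = √(-18 + 1112) = √1094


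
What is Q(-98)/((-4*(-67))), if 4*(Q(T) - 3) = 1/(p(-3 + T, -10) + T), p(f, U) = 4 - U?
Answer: 1007/90048 ≈ 0.011183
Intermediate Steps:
Q(T) = 3 + 1/(4*(14 + T)) (Q(T) = 3 + 1/(4*((4 - 1*(-10)) + T)) = 3 + 1/(4*((4 + 10) + T)) = 3 + 1/(4*(14 + T)))
Q(-98)/((-4*(-67))) = ((169 + 12*(-98))/(4*(14 - 98)))/((-4*(-67))) = ((¼)*(169 - 1176)/(-84))/268 = ((¼)*(-1/84)*(-1007))*(1/268) = (1007/336)*(1/268) = 1007/90048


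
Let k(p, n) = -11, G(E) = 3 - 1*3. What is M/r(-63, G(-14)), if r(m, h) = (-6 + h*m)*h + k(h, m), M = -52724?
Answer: 52724/11 ≈ 4793.1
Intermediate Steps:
G(E) = 0 (G(E) = 3 - 3 = 0)
r(m, h) = -11 + h*(-6 + h*m) (r(m, h) = (-6 + h*m)*h - 11 = h*(-6 + h*m) - 11 = -11 + h*(-6 + h*m))
M/r(-63, G(-14)) = -52724/(-11 - 6*0 - 63*0²) = -52724/(-11 + 0 - 63*0) = -52724/(-11 + 0 + 0) = -52724/(-11) = -52724*(-1/11) = 52724/11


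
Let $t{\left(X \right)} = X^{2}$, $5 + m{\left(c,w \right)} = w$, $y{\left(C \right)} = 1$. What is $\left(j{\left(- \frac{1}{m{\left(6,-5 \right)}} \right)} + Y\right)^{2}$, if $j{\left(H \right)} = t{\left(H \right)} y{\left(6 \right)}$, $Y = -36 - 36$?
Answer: $\frac{51825601}{10000} \approx 5182.6$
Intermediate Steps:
$m{\left(c,w \right)} = -5 + w$
$Y = -72$
$j{\left(H \right)} = H^{2}$ ($j{\left(H \right)} = H^{2} \cdot 1 = H^{2}$)
$\left(j{\left(- \frac{1}{m{\left(6,-5 \right)}} \right)} + Y\right)^{2} = \left(\left(- \frac{1}{-5 - 5}\right)^{2} - 72\right)^{2} = \left(\left(- \frac{1}{-10}\right)^{2} - 72\right)^{2} = \left(\left(\left(-1\right) \left(- \frac{1}{10}\right)\right)^{2} - 72\right)^{2} = \left(\left(\frac{1}{10}\right)^{2} - 72\right)^{2} = \left(\frac{1}{100} - 72\right)^{2} = \left(- \frac{7199}{100}\right)^{2} = \frac{51825601}{10000}$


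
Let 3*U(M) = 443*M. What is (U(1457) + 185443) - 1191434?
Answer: -2372522/3 ≈ -7.9084e+5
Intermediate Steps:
U(M) = 443*M/3 (U(M) = (443*M)/3 = 443*M/3)
(U(1457) + 185443) - 1191434 = ((443/3)*1457 + 185443) - 1191434 = (645451/3 + 185443) - 1191434 = 1201780/3 - 1191434 = -2372522/3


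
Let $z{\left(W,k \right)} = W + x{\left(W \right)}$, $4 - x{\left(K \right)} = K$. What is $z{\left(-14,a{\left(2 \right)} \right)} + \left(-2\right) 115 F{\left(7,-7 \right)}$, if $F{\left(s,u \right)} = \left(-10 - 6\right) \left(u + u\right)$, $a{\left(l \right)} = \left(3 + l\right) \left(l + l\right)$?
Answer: $-51516$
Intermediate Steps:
$x{\left(K \right)} = 4 - K$
$a{\left(l \right)} = 2 l \left(3 + l\right)$ ($a{\left(l \right)} = \left(3 + l\right) 2 l = 2 l \left(3 + l\right)$)
$F{\left(s,u \right)} = - 32 u$ ($F{\left(s,u \right)} = - 16 \cdot 2 u = - 32 u$)
$z{\left(W,k \right)} = 4$ ($z{\left(W,k \right)} = W - \left(-4 + W\right) = 4$)
$z{\left(-14,a{\left(2 \right)} \right)} + \left(-2\right) 115 F{\left(7,-7 \right)} = 4 + \left(-2\right) 115 \left(\left(-32\right) \left(-7\right)\right) = 4 - 51520 = -51516$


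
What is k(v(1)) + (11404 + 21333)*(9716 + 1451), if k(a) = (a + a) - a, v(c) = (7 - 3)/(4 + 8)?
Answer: 1096722238/3 ≈ 3.6557e+8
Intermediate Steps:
v(c) = 1/3 (v(c) = 4/12 = 4*(1/12) = 1/3)
k(a) = a (k(a) = 2*a - a = a)
k(v(1)) + (11404 + 21333)*(9716 + 1451) = 1/3 + (11404 + 21333)*(9716 + 1451) = 1/3 + 32737*11167 = 1/3 + 365574079 = 1096722238/3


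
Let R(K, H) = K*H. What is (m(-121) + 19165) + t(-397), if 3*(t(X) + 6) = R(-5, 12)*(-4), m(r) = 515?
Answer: 19754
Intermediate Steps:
R(K, H) = H*K
t(X) = 74 (t(X) = -6 + ((12*(-5))*(-4))/3 = -6 + (-60*(-4))/3 = -6 + (⅓)*240 = -6 + 80 = 74)
(m(-121) + 19165) + t(-397) = (515 + 19165) + 74 = 19680 + 74 = 19754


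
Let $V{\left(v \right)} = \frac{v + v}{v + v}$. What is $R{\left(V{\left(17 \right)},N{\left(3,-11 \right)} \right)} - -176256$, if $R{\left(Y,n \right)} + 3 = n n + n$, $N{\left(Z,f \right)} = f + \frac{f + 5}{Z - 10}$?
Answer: $\frac{8640941}{49} \approx 1.7635 \cdot 10^{5}$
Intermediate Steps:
$N{\left(Z,f \right)} = f + \frac{5 + f}{-10 + Z}$
$V{\left(v \right)} = 1$ ($V{\left(v \right)} = \frac{2 v}{2 v} = 2 v \frac{1}{2 v} = 1$)
$R{\left(Y,n \right)} = -3 + n + n^{2}$ ($R{\left(Y,n \right)} = -3 + \left(n n + n\right) = -3 + \left(n^{2} + n\right) = -3 + \left(n + n^{2}\right) = -3 + n + n^{2}$)
$R{\left(V{\left(17 \right)},N{\left(3,-11 \right)} \right)} - -176256 = \left(-3 + \frac{5 - -99 + 3 \left(-11\right)}{-10 + 3} + \left(\frac{5 - -99 + 3 \left(-11\right)}{-10 + 3}\right)^{2}\right) - -176256 = \left(-3 + \frac{5 + 99 - 33}{-7} + \left(\frac{5 + 99 - 33}{-7}\right)^{2}\right) + 176256 = \left(-3 - \frac{71}{7} + \left(\left(- \frac{1}{7}\right) 71\right)^{2}\right) + 176256 = \left(-3 - \frac{71}{7} + \left(- \frac{71}{7}\right)^{2}\right) + 176256 = \left(-3 - \frac{71}{7} + \frac{5041}{49}\right) + 176256 = \frac{4397}{49} + 176256 = \frac{8640941}{49}$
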